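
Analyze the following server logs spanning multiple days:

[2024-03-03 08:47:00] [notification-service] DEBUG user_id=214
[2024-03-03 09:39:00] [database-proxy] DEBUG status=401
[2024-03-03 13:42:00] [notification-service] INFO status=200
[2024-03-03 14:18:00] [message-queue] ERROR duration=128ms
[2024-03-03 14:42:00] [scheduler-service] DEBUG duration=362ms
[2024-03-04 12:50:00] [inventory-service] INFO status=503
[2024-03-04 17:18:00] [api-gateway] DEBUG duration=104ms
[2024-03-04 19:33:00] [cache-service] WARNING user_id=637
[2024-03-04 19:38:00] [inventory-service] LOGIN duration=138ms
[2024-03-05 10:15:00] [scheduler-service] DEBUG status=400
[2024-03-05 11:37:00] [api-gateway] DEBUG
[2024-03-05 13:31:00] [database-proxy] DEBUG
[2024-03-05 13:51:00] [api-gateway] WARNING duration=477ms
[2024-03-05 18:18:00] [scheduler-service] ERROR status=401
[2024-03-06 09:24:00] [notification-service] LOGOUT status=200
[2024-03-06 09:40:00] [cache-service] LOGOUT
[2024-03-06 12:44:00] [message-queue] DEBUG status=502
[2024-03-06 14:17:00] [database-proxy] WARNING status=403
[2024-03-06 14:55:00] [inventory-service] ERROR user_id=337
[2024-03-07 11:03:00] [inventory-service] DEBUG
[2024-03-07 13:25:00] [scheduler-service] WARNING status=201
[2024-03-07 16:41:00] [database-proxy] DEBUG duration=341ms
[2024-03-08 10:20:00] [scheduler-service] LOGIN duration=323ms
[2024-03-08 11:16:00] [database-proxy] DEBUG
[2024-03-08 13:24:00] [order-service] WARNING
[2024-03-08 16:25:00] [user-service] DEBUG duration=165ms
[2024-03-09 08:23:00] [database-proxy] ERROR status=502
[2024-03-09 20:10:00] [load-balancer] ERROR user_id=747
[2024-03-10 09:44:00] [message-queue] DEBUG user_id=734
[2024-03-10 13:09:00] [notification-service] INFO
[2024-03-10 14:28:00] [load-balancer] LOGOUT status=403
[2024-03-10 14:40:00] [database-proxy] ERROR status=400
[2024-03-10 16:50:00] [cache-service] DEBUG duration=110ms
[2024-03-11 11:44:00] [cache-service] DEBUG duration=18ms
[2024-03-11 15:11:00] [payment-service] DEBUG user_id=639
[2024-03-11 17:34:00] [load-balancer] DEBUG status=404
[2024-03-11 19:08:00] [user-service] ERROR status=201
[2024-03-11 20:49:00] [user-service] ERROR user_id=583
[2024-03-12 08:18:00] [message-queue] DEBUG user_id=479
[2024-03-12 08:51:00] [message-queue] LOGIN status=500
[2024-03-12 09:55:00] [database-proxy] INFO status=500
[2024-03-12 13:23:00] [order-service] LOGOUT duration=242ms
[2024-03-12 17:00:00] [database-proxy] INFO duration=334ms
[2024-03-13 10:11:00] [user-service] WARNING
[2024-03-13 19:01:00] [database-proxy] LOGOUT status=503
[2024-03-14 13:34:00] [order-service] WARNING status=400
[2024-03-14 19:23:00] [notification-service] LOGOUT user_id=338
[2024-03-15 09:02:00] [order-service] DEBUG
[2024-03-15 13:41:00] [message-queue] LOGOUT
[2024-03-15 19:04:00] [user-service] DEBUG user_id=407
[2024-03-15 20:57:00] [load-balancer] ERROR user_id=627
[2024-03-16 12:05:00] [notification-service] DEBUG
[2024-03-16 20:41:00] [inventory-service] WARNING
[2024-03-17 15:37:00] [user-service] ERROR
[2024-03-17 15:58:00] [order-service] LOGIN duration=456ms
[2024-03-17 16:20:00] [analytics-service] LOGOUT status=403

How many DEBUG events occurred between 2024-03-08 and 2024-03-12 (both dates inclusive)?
8

To filter by date range:

1. Date range: 2024-03-08 through 2024-03-12, both dates inclusive
2. Filter for DEBUG events whose date falls in this range
3. Count matching events: 8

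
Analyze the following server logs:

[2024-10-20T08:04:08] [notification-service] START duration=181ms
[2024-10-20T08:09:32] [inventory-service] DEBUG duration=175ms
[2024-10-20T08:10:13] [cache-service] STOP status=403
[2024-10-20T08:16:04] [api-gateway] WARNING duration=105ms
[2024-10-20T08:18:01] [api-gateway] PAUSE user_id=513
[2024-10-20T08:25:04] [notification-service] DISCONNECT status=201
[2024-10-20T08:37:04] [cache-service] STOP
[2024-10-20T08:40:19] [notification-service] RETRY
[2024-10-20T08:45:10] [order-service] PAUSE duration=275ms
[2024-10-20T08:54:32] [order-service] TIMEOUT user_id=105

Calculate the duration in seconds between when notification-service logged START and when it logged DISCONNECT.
1256

To find the time between events:

1. Locate the first START event for notification-service: 2024-10-20T08:04:08
2. Locate the first DISCONNECT event for notification-service: 2024-10-20T08:25:04
3. Calculate the difference: 2024-10-20T08:25:04 - 2024-10-20T08:04:08 = 1256 seconds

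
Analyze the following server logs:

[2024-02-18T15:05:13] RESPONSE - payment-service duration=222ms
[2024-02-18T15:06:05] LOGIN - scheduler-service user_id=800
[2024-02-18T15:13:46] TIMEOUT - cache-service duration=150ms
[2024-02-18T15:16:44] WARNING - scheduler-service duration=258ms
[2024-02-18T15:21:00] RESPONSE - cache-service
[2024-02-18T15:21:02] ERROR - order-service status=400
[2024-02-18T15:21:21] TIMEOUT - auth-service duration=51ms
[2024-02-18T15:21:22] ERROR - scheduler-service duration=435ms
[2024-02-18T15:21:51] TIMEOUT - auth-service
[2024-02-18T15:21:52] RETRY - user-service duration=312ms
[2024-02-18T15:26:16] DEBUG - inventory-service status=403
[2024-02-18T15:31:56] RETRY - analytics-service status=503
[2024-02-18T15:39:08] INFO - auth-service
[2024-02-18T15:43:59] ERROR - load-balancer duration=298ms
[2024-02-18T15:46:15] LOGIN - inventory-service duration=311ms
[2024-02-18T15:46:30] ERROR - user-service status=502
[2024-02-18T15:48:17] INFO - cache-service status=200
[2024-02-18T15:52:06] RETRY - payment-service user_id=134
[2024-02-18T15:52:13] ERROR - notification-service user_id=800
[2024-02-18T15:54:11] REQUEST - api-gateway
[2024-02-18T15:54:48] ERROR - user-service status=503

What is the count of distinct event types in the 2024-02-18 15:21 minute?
4

To count unique event types:

1. Filter events in the minute starting at 2024-02-18 15:21
2. Extract event types from matching entries
3. Count unique types: 4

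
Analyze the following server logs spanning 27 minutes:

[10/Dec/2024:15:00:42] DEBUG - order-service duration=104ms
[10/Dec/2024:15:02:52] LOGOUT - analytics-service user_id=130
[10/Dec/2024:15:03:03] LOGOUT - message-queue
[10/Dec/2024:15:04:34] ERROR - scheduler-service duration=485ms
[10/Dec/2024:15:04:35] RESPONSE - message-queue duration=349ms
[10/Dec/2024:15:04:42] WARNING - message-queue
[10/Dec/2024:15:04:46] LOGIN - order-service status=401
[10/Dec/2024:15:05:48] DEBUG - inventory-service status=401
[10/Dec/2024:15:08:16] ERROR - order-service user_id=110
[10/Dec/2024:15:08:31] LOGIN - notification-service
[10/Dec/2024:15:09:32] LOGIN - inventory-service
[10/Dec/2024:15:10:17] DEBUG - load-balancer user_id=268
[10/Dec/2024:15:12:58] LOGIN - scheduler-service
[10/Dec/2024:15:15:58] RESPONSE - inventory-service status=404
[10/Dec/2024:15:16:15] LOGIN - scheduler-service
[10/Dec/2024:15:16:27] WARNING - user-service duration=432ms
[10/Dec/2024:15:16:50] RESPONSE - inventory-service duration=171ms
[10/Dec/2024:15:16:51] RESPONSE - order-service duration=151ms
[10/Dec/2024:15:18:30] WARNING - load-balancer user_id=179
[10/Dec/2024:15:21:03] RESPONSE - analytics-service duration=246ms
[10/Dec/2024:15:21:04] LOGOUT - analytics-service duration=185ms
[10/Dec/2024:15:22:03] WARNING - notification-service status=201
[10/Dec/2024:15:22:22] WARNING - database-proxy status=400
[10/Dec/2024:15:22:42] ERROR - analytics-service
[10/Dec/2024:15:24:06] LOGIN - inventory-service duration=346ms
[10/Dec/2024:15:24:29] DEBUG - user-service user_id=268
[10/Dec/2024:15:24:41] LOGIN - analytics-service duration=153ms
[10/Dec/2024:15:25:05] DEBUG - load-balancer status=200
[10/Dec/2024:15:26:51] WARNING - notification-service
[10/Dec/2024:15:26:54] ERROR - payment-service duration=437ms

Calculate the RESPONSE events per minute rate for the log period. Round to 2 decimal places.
0.19

To calculate the rate:

1. Count total RESPONSE events: 5
2. Total time period: 27 minutes
3. Rate = 5 / 27 = 0.19 events per minute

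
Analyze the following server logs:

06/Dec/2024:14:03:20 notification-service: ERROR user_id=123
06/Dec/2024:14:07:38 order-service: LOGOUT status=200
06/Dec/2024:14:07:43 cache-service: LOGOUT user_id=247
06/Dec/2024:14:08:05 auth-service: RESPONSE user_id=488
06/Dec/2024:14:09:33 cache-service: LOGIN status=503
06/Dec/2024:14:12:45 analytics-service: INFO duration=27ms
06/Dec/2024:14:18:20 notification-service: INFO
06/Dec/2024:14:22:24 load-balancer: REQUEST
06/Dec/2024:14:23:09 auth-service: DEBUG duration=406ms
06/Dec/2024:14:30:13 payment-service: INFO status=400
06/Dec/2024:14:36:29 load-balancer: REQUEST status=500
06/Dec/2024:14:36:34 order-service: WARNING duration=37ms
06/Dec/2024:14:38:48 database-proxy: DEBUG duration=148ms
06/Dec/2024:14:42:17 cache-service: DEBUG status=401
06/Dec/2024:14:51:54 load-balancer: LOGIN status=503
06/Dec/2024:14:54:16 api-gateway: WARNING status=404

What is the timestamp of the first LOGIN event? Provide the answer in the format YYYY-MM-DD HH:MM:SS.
2024-12-06 14:09:33

To find the first event:

1. Filter for all LOGIN events
2. Sort by timestamp
3. Select the first one
4. Timestamp: 2024-12-06 14:09:33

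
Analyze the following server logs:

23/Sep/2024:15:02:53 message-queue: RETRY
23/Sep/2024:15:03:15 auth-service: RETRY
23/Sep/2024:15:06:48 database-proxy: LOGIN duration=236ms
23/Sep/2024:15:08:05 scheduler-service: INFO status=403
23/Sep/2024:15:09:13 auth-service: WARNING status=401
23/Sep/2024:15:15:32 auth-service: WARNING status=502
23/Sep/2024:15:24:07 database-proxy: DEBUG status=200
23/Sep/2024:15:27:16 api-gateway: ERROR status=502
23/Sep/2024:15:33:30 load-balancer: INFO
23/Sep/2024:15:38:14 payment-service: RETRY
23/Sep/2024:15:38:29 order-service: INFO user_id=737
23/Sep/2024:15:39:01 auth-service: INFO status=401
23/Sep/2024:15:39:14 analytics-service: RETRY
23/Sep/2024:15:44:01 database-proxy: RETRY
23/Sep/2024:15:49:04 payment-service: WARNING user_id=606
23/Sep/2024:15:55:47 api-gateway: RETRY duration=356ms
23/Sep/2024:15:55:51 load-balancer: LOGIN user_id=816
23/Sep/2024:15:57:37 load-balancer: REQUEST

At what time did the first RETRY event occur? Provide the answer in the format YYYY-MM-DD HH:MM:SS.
2024-09-23 15:02:53

To find the first event:

1. Filter for all RETRY events
2. Sort by timestamp
3. Select the first one
4. Timestamp: 2024-09-23 15:02:53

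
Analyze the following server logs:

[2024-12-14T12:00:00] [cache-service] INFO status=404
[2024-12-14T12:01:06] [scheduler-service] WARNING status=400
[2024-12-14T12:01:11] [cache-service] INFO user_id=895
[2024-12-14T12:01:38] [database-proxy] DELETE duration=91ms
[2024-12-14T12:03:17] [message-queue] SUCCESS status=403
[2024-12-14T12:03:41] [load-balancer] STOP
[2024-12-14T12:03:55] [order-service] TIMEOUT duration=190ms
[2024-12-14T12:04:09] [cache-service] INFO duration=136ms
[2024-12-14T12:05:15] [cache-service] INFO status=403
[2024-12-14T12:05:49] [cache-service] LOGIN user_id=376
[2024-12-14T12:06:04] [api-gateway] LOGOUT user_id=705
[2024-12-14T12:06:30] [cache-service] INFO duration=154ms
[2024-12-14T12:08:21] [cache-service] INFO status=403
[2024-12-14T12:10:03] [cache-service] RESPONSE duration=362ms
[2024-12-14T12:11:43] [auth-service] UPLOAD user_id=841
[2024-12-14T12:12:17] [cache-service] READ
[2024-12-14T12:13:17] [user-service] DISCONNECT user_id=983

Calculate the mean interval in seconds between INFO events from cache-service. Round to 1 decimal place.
100.2

To calculate average interval:

1. Find all INFO events for cache-service in order
2. Calculate time gaps between consecutive events
3. Compute mean of gaps: 501 / 5 = 100.2 seconds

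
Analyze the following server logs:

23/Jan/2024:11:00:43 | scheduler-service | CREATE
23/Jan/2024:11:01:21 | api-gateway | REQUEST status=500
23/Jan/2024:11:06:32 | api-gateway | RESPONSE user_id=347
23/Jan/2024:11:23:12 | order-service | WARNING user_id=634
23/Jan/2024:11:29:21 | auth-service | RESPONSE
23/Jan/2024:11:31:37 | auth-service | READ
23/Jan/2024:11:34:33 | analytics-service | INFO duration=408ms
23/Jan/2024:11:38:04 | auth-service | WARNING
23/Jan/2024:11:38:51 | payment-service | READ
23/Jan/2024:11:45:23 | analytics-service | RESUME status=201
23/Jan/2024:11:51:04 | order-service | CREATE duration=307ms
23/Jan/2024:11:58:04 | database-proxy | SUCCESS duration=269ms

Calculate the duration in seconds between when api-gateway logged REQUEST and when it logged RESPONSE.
311

To find the time between events:

1. Locate the first REQUEST event for api-gateway: 23/Jan/2024:11:01:21
2. Locate the first RESPONSE event for api-gateway: 23/Jan/2024:11:06:32
3. Calculate the difference: 23/Jan/2024:11:06:32 - 23/Jan/2024:11:01:21 = 311 seconds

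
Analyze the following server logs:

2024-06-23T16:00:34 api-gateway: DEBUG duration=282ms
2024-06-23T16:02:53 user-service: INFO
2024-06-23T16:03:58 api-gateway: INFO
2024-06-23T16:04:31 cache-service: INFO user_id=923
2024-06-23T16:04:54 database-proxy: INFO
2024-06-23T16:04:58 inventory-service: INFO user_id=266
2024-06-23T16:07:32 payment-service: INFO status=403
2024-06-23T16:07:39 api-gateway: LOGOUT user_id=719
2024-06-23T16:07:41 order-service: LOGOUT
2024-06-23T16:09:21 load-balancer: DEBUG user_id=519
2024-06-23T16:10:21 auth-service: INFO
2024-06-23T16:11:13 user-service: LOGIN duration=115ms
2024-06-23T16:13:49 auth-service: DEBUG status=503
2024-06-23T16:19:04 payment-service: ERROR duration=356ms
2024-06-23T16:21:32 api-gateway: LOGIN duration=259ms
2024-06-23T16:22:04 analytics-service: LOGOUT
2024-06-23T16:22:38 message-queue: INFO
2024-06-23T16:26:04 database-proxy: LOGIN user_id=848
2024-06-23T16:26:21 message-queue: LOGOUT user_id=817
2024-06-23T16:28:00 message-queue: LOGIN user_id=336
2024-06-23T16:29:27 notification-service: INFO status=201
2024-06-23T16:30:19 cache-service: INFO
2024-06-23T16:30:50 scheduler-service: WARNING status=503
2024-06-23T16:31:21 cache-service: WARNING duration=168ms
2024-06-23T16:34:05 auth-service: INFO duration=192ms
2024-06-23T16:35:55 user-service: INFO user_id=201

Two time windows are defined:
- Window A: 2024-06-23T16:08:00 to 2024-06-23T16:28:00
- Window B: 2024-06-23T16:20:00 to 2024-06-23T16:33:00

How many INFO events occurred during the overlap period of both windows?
1

To find overlap events:

1. Window A: 2024-06-23T16:08:00 to 2024-06-23T16:28:00
2. Window B: 2024-06-23T16:20:00 to 2024-06-23T16:33:00
3. Overlap period: 2024-06-23T16:20:00 to 2024-06-23T16:28:00
4. Count INFO events in overlap: 1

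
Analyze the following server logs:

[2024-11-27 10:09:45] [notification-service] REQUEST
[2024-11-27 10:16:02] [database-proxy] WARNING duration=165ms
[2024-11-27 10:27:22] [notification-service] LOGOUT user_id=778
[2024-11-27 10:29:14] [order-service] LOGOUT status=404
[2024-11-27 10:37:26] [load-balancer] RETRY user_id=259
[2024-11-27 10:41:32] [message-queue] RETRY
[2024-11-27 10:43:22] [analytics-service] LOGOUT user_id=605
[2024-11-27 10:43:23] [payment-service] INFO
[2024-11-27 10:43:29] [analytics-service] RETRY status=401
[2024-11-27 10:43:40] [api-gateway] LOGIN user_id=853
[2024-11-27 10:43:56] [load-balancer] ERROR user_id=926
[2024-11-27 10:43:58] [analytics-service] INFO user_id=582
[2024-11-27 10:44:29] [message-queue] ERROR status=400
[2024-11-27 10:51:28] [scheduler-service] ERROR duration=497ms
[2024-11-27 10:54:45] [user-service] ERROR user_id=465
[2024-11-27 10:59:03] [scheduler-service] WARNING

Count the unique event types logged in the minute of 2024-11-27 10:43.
5

To count unique event types:

1. Filter events in the minute starting at 2024-11-27 10:43
2. Extract event types from matching entries
3. Count unique types: 5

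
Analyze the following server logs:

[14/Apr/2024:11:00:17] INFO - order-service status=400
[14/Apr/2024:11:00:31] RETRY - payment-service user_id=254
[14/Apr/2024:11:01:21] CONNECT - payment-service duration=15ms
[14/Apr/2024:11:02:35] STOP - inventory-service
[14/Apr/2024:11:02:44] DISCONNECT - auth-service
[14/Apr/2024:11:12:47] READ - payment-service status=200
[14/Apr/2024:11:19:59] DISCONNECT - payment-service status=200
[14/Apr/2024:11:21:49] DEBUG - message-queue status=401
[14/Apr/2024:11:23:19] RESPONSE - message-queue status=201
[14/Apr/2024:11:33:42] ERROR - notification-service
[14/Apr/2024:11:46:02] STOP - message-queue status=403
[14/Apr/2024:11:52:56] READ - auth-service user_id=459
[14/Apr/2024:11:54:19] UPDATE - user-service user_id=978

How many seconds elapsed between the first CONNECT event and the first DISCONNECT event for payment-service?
1118

To find the time between events:

1. Locate the first CONNECT event for payment-service: 14/Apr/2024:11:01:21
2. Locate the first DISCONNECT event for payment-service: 14/Apr/2024:11:19:59
3. Calculate the difference: 14/Apr/2024:11:19:59 - 14/Apr/2024:11:01:21 = 1118 seconds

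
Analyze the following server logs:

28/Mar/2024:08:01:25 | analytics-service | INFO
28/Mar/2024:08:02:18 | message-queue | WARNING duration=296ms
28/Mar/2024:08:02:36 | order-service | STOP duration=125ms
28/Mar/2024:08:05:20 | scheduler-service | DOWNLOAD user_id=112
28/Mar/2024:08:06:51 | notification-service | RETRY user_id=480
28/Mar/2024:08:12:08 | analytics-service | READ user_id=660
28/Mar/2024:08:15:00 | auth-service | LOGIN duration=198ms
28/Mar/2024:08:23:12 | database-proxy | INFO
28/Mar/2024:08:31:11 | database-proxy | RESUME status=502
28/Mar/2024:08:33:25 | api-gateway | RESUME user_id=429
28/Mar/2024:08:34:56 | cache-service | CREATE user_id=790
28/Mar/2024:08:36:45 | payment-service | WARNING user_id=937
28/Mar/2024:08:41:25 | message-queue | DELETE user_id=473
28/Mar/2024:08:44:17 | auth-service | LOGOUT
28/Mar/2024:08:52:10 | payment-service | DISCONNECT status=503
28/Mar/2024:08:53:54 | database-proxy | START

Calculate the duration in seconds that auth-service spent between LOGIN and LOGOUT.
1757

To calculate state duration:

1. Find LOGIN event for auth-service: 28/Mar/2024:08:15:00
2. Find LOGOUT event for auth-service: 28/Mar/2024:08:44:17
3. Calculate duration: 28/Mar/2024:08:44:17 - 28/Mar/2024:08:15:00 = 1757 seconds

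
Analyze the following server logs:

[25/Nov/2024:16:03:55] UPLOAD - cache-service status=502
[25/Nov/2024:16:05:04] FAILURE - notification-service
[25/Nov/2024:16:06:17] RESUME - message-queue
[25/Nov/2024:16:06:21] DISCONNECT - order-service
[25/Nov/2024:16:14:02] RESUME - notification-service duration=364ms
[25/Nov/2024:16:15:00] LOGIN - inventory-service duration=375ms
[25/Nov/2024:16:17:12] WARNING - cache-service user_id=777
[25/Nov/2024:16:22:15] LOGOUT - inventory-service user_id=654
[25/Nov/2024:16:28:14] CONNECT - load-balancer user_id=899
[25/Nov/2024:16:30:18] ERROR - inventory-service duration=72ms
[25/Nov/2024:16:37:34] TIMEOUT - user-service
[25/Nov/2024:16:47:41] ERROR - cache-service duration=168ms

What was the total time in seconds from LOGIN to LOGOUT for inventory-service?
435

To calculate state duration:

1. Find LOGIN event for inventory-service: 25/Nov/2024:16:15:00
2. Find LOGOUT event for inventory-service: 25/Nov/2024:16:22:15
3. Calculate duration: 25/Nov/2024:16:22:15 - 25/Nov/2024:16:15:00 = 435 seconds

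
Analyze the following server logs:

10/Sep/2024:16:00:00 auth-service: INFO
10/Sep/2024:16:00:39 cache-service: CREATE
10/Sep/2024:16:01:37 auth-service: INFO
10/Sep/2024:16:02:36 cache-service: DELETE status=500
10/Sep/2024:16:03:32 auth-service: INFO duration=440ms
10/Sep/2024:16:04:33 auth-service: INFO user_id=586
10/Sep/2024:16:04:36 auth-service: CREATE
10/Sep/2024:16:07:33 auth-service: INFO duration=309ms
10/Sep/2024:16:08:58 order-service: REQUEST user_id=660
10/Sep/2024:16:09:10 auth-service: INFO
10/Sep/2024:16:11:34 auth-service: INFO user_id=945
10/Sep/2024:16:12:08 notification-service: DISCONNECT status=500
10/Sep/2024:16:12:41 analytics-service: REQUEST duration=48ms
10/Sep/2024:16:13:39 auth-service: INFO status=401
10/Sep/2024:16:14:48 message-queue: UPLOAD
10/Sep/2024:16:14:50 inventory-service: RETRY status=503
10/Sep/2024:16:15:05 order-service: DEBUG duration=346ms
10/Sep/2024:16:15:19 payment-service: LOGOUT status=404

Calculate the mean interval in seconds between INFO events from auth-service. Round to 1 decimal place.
117.0

To calculate average interval:

1. Find all INFO events for auth-service in order
2. Calculate time gaps between consecutive events
3. Compute mean of gaps: 819 / 7 = 117.0 seconds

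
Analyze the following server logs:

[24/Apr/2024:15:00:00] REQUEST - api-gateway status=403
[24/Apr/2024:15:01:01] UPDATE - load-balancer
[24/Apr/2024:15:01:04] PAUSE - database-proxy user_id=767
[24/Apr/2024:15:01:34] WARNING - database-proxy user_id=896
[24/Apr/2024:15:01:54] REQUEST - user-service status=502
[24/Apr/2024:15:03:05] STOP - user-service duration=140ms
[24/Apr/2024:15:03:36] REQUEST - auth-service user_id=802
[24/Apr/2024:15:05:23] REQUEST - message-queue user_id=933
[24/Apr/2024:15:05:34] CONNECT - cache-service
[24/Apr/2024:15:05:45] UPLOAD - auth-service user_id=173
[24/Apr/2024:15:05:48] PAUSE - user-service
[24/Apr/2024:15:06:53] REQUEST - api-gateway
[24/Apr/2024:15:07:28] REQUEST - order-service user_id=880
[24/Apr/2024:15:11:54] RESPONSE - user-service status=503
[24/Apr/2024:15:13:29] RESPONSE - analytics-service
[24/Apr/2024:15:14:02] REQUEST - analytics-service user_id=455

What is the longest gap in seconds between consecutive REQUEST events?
394

To find the longest gap:

1. Extract all REQUEST events in chronological order
2. Calculate time differences between consecutive events
3. Find the maximum difference
4. Longest gap: 394 seconds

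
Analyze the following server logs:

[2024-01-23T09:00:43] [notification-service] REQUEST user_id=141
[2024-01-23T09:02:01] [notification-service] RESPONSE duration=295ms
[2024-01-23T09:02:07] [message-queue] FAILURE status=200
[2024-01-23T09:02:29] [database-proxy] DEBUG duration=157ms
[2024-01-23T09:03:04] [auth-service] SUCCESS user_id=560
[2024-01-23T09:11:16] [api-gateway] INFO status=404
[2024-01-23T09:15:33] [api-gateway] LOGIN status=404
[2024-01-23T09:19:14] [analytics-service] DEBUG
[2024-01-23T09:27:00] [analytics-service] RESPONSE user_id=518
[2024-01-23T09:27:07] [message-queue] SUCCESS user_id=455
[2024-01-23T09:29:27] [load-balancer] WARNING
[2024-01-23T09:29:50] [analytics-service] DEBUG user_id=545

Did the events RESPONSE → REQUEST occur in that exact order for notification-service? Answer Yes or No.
No

To verify sequence order:

1. Find all events in sequence RESPONSE → REQUEST for notification-service
2. Extract their timestamps
3. Check if timestamps are in ascending order
4. Result: No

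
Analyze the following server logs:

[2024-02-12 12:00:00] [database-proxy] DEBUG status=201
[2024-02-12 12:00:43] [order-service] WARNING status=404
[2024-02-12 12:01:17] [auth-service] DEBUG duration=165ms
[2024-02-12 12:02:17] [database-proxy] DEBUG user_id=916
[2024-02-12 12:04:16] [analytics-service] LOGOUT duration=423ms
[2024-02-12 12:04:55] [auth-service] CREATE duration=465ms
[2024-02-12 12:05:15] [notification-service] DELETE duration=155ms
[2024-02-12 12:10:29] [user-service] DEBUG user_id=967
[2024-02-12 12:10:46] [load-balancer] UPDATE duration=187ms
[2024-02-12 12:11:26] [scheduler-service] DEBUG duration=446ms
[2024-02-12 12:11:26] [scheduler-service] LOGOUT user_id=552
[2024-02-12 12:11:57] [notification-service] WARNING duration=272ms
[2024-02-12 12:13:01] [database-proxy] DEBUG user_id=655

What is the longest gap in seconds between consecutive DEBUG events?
492

To find the longest gap:

1. Extract all DEBUG events in chronological order
2. Calculate time differences between consecutive events
3. Find the maximum difference
4. Longest gap: 492 seconds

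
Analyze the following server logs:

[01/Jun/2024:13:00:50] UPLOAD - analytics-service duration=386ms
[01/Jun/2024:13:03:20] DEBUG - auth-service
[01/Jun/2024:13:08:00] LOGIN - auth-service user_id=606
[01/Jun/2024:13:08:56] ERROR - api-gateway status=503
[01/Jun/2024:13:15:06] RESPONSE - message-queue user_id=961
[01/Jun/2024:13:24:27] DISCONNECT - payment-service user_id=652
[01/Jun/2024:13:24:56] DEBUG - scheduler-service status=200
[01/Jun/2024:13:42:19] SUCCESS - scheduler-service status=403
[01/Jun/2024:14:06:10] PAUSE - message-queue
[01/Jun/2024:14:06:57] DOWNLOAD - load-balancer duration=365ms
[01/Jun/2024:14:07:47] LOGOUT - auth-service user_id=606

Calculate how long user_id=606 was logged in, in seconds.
3587

To calculate session duration:

1. Find LOGIN event for user_id=606: 01/Jun/2024:13:08:00
2. Find LOGOUT event for user_id=606: 01/Jun/2024:14:07:47
3. Session duration: 01/Jun/2024:14:07:47 - 01/Jun/2024:13:08:00 = 3587 seconds (59 minutes)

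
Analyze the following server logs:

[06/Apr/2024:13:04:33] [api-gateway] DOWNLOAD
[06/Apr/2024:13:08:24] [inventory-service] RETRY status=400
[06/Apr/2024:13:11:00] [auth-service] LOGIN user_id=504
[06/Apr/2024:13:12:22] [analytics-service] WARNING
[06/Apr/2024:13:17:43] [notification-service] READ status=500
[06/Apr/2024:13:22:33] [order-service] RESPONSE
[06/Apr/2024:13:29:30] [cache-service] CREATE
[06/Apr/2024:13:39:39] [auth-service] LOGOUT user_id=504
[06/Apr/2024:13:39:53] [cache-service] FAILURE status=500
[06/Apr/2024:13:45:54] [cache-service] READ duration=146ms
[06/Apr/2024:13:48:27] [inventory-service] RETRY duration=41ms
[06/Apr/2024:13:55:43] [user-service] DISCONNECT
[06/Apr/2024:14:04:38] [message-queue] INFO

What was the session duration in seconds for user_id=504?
1719

To calculate session duration:

1. Find LOGIN event for user_id=504: 06/Apr/2024:13:11:00
2. Find LOGOUT event for user_id=504: 06/Apr/2024:13:39:39
3. Session duration: 06/Apr/2024:13:39:39 - 06/Apr/2024:13:11:00 = 1719 seconds (28 minutes)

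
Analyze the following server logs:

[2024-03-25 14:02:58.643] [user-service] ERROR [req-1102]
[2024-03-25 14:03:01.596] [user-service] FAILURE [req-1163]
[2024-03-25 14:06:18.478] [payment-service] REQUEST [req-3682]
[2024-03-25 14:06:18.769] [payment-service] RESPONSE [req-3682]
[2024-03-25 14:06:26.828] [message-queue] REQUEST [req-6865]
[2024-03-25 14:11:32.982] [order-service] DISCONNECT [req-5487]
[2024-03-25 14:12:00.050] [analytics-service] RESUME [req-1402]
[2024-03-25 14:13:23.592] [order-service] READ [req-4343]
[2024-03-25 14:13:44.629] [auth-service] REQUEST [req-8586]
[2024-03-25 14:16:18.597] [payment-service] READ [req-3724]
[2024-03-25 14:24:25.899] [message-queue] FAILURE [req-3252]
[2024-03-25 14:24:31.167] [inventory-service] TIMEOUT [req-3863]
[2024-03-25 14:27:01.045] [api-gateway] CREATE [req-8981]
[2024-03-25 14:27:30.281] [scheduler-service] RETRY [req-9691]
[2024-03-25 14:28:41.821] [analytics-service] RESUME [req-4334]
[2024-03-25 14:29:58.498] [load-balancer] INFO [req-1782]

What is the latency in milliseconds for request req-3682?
291

To calculate latency:

1. Find REQUEST with id req-3682: 2024-03-25 14:06:18.478
2. Find RESPONSE with id req-3682: 2024-03-25 14:06:18.769
3. Latency: 2024-03-25 14:06:18.769 - 2024-03-25 14:06:18.478 = 291ms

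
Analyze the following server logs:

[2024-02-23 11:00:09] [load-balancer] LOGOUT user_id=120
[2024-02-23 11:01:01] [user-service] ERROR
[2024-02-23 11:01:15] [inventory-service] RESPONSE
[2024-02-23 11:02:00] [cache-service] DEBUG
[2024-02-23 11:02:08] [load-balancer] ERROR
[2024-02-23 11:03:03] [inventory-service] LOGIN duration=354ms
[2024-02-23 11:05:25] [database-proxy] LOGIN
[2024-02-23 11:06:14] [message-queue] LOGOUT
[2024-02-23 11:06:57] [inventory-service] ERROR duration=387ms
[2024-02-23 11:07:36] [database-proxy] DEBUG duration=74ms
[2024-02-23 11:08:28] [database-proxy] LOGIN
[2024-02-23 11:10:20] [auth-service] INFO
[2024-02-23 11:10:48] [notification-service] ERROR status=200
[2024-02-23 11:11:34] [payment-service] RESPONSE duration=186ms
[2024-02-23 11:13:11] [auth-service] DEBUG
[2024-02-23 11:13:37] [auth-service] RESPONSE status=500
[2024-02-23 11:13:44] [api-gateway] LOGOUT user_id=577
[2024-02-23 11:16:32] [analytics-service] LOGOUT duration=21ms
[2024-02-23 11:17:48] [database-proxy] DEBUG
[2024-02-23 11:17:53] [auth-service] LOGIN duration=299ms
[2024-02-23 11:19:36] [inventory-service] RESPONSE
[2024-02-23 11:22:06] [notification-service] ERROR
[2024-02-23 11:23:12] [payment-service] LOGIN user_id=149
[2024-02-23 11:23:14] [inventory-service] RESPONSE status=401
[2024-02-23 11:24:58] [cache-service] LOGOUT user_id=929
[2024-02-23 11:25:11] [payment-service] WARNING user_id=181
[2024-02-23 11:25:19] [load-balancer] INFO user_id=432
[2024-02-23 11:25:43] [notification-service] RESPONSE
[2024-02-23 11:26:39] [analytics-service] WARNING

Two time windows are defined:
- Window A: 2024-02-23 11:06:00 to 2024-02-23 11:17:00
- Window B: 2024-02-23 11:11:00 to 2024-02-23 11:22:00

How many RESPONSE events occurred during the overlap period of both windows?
2

To find overlap events:

1. Window A: 2024-02-23 11:06:00 to 2024-02-23 11:17:00
2. Window B: 2024-02-23 11:11:00 to 2024-02-23 11:22:00
3. Overlap period: 2024-02-23 11:11:00 to 2024-02-23 11:17:00
4. Count RESPONSE events in overlap: 2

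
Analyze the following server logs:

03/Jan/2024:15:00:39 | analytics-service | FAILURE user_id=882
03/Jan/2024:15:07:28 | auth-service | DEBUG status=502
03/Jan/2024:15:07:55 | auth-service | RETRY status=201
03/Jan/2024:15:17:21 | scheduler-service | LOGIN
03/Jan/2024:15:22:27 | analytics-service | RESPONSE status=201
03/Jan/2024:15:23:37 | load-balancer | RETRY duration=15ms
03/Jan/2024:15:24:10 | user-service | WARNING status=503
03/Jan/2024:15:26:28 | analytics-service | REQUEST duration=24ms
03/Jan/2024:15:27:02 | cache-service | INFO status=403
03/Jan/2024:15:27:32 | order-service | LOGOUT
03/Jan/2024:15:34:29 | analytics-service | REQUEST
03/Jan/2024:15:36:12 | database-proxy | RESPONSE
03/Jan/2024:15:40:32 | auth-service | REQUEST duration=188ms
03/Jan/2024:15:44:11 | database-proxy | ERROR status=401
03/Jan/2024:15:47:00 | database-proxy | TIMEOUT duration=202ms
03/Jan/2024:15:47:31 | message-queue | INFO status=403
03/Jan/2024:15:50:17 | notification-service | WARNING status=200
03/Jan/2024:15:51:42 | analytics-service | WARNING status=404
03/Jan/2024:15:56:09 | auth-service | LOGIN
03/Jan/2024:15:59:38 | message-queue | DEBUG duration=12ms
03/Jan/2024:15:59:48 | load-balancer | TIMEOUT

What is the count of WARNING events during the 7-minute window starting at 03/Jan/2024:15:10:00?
0

To count events in the time window:

1. Window boundaries: 03/Jan/2024:15:10:00 to 03/Jan/2024:15:17:00
2. Filter for WARNING events within this window
3. Count matching events: 0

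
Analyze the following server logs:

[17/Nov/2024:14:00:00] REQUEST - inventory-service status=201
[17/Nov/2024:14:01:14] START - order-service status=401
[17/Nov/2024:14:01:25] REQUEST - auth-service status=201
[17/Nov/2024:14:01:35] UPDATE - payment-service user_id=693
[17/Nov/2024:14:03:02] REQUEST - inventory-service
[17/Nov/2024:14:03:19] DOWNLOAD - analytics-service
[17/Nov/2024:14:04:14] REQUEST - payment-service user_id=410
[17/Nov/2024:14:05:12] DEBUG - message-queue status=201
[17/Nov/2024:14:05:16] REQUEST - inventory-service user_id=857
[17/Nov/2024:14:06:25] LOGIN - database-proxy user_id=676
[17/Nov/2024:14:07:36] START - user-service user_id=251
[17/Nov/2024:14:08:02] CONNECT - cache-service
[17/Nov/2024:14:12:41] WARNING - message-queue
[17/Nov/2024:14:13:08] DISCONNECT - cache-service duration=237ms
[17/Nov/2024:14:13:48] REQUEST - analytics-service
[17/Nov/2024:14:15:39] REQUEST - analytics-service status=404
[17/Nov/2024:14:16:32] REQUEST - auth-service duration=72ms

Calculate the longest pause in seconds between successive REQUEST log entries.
512

To find the longest gap:

1. Extract all REQUEST events in chronological order
2. Calculate time differences between consecutive events
3. Find the maximum difference
4. Longest gap: 512 seconds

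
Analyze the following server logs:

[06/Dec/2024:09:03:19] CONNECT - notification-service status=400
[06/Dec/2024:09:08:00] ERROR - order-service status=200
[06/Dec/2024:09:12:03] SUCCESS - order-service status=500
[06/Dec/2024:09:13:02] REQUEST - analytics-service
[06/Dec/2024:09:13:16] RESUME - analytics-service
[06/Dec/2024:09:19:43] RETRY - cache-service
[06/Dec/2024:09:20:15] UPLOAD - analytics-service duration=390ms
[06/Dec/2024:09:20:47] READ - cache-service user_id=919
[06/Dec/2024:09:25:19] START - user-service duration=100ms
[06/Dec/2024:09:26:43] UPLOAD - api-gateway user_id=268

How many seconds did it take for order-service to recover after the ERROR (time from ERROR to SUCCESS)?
243

To calculate recovery time:

1. Find ERROR event for order-service: 06/Dec/2024:09:08:00
2. Find next SUCCESS event for order-service: 06/Dec/2024:09:12:03
3. Recovery time: 06/Dec/2024:09:12:03 - 06/Dec/2024:09:08:00 = 243 seconds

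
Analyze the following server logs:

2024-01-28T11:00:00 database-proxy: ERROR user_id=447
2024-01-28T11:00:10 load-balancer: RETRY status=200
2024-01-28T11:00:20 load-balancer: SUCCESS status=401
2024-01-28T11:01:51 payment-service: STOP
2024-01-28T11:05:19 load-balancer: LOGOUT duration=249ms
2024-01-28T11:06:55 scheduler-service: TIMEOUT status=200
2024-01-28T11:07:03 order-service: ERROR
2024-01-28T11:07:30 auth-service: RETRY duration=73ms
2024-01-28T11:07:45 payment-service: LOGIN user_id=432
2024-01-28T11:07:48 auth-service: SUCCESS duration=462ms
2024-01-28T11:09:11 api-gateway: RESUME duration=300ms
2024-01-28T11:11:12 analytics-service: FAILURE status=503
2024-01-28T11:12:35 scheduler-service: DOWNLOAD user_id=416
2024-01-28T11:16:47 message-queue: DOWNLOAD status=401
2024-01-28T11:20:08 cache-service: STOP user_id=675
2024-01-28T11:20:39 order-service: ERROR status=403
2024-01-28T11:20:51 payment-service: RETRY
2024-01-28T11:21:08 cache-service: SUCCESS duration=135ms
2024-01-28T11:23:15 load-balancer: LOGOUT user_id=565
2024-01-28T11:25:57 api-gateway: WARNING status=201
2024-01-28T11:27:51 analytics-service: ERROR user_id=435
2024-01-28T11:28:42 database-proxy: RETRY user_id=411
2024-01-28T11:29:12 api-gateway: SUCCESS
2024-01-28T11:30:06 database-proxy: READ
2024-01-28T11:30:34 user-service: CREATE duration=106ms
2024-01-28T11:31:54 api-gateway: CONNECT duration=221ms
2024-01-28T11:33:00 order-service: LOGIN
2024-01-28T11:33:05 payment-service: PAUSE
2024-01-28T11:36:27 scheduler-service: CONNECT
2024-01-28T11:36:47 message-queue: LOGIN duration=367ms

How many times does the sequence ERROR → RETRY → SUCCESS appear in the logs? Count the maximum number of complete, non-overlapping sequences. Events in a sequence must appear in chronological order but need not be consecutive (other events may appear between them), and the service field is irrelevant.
4

To count sequences:

1. Look for pattern: ERROR → RETRY → SUCCESS
2. Greedily scan the log in chronological order, matching each sequence element in turn (ignoring service)
3. Each time the full pattern completes, increment the count and restart matching from the next event
4. Complete non-overlapping sequences found: 4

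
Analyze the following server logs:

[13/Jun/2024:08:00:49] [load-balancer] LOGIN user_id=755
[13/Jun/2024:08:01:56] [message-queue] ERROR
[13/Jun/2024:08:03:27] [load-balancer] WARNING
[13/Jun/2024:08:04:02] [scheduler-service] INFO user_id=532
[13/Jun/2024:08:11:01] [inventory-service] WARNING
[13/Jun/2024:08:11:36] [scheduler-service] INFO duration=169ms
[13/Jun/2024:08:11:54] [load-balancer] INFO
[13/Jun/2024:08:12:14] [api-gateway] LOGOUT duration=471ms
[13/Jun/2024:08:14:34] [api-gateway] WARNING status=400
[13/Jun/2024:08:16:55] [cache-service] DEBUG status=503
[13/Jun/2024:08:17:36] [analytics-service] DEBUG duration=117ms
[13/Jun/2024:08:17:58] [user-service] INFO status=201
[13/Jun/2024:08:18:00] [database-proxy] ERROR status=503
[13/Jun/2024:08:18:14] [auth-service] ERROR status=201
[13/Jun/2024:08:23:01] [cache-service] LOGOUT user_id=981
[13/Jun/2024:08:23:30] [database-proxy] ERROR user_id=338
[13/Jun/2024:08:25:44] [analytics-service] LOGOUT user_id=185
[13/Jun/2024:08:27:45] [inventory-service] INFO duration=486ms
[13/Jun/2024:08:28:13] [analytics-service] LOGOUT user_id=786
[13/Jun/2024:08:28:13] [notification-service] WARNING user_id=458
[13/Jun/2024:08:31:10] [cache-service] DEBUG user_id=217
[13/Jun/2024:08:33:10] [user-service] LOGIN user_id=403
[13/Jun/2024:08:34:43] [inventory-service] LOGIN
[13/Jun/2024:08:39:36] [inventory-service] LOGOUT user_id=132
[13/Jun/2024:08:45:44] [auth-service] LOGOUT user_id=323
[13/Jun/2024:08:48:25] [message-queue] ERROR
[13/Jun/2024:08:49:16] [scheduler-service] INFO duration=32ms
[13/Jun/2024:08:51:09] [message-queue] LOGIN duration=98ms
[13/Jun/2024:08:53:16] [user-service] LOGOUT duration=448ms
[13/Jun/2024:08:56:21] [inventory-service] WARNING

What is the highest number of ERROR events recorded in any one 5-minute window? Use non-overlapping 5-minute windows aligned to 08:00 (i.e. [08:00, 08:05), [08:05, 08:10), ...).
2

To find the burst window:

1. Divide the log period into non-overlapping 5-minute windows starting at 08:00
2. Count ERROR events in each window
3. Find the window with maximum count
4. Maximum events in a window: 2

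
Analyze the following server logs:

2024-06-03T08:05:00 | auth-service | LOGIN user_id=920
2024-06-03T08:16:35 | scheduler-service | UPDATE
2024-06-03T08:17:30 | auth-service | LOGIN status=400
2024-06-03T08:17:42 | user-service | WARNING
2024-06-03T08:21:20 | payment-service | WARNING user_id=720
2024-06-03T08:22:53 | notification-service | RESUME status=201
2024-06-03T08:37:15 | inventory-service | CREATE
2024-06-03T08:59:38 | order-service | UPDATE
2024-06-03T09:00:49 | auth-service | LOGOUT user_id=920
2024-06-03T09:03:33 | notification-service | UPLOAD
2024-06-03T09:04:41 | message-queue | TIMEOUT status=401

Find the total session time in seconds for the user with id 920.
3349

To calculate session duration:

1. Find LOGIN event for user_id=920: 2024-06-03T08:05:00
2. Find LOGOUT event for user_id=920: 2024-06-03T09:00:49
3. Session duration: 2024-06-03T09:00:49 - 2024-06-03T08:05:00 = 3349 seconds (55 minutes)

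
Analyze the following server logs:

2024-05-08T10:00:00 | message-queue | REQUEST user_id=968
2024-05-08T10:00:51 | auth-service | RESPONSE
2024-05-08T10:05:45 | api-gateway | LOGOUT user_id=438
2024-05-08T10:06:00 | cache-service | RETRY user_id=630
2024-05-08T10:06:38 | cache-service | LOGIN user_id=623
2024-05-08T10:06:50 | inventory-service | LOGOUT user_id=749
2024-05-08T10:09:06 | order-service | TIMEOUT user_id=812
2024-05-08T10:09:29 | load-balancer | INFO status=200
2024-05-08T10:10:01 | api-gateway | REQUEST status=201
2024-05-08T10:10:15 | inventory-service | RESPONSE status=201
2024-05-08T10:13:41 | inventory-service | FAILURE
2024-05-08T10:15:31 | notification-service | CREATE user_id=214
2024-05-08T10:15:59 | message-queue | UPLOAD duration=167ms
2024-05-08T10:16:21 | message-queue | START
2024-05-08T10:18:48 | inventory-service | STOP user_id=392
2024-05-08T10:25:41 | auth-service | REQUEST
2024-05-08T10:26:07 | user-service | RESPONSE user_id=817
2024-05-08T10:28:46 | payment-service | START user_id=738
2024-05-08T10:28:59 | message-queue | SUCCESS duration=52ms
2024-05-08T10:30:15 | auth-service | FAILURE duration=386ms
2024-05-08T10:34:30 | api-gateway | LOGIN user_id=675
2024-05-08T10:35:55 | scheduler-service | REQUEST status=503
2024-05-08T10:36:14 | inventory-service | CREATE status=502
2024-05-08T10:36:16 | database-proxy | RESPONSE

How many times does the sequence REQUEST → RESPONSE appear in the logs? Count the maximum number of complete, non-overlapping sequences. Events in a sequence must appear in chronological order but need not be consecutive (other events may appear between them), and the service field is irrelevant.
4

To count sequences:

1. Look for pattern: REQUEST → RESPONSE
2. Greedily scan the log in chronological order, matching each sequence element in turn (ignoring service)
3. Each time the full pattern completes, increment the count and restart matching from the next event
4. Complete non-overlapping sequences found: 4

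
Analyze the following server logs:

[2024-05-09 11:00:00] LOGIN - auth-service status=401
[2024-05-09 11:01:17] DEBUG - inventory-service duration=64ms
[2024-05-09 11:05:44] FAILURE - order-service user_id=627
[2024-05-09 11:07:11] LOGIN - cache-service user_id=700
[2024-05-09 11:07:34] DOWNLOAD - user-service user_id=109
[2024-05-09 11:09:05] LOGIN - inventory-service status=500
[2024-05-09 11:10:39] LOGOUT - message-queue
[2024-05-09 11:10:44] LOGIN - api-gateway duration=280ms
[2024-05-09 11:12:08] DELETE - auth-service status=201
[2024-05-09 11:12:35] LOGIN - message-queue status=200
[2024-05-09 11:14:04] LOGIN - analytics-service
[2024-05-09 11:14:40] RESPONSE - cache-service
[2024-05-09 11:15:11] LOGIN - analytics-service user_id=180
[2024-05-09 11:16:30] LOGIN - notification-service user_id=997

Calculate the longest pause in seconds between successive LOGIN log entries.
431

To find the longest gap:

1. Extract all LOGIN events in chronological order
2. Calculate time differences between consecutive events
3. Find the maximum difference
4. Longest gap: 431 seconds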